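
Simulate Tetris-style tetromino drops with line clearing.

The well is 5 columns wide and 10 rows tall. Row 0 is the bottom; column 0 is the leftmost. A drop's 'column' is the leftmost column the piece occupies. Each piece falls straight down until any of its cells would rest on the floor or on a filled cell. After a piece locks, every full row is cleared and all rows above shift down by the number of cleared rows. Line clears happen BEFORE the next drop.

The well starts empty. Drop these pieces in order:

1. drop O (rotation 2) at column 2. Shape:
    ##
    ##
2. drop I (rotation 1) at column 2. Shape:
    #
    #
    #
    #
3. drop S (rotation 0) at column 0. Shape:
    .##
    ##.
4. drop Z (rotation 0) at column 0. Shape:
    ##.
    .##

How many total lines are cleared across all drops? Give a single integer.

Answer: 0

Derivation:
Drop 1: O rot2 at col 2 lands with bottom-row=0; cleared 0 line(s) (total 0); column heights now [0 0 2 2 0], max=2
Drop 2: I rot1 at col 2 lands with bottom-row=2; cleared 0 line(s) (total 0); column heights now [0 0 6 2 0], max=6
Drop 3: S rot0 at col 0 lands with bottom-row=5; cleared 0 line(s) (total 0); column heights now [6 7 7 2 0], max=7
Drop 4: Z rot0 at col 0 lands with bottom-row=7; cleared 0 line(s) (total 0); column heights now [9 9 8 2 0], max=9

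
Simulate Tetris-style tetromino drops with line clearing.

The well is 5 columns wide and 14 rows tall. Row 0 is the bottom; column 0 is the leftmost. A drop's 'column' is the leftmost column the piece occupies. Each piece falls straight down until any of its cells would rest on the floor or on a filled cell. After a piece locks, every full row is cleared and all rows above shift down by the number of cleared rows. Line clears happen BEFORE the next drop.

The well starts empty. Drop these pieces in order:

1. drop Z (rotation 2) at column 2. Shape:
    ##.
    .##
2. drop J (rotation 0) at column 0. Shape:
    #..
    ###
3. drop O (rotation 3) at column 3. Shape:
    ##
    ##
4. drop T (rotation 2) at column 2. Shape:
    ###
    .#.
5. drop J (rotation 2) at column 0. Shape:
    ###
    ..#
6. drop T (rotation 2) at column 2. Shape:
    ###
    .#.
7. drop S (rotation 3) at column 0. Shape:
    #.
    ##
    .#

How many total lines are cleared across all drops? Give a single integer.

Drop 1: Z rot2 at col 2 lands with bottom-row=0; cleared 0 line(s) (total 0); column heights now [0 0 2 2 1], max=2
Drop 2: J rot0 at col 0 lands with bottom-row=2; cleared 0 line(s) (total 0); column heights now [4 3 3 2 1], max=4
Drop 3: O rot3 at col 3 lands with bottom-row=2; cleared 1 line(s) (total 1); column heights now [3 0 2 3 3], max=3
Drop 4: T rot2 at col 2 lands with bottom-row=3; cleared 0 line(s) (total 1); column heights now [3 0 5 5 5], max=5
Drop 5: J rot2 at col 0 lands with bottom-row=5; cleared 0 line(s) (total 1); column heights now [7 7 7 5 5], max=7
Drop 6: T rot2 at col 2 lands with bottom-row=6; cleared 0 line(s) (total 1); column heights now [7 7 8 8 8], max=8
Drop 7: S rot3 at col 0 lands with bottom-row=7; cleared 0 line(s) (total 1); column heights now [10 9 8 8 8], max=10

Answer: 1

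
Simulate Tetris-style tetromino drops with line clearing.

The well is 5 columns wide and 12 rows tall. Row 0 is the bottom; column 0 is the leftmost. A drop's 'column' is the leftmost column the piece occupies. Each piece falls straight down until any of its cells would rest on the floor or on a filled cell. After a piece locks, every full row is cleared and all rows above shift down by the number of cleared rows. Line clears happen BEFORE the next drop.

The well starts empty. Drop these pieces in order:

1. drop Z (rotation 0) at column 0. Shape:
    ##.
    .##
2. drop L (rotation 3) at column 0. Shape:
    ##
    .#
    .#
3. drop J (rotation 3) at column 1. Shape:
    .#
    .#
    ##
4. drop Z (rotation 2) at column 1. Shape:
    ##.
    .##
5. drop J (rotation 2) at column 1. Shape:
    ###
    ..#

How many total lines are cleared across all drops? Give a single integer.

Answer: 0

Derivation:
Drop 1: Z rot0 at col 0 lands with bottom-row=0; cleared 0 line(s) (total 0); column heights now [2 2 1 0 0], max=2
Drop 2: L rot3 at col 0 lands with bottom-row=2; cleared 0 line(s) (total 0); column heights now [5 5 1 0 0], max=5
Drop 3: J rot3 at col 1 lands with bottom-row=5; cleared 0 line(s) (total 0); column heights now [5 6 8 0 0], max=8
Drop 4: Z rot2 at col 1 lands with bottom-row=8; cleared 0 line(s) (total 0); column heights now [5 10 10 9 0], max=10
Drop 5: J rot2 at col 1 lands with bottom-row=9; cleared 0 line(s) (total 0); column heights now [5 11 11 11 0], max=11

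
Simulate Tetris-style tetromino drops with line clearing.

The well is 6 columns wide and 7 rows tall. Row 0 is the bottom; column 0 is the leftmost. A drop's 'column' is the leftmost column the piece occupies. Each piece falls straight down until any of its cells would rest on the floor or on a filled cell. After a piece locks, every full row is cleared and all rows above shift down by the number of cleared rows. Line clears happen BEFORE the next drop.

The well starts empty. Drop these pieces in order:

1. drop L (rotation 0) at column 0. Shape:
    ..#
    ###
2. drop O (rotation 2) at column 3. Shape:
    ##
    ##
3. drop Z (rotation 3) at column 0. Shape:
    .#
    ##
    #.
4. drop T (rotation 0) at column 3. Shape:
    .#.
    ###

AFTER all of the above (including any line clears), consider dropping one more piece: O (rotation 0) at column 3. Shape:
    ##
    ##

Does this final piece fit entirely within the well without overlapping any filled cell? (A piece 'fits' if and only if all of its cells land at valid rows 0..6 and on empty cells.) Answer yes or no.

Answer: yes

Derivation:
Drop 1: L rot0 at col 0 lands with bottom-row=0; cleared 0 line(s) (total 0); column heights now [1 1 2 0 0 0], max=2
Drop 2: O rot2 at col 3 lands with bottom-row=0; cleared 0 line(s) (total 0); column heights now [1 1 2 2 2 0], max=2
Drop 3: Z rot3 at col 0 lands with bottom-row=1; cleared 0 line(s) (total 0); column heights now [3 4 2 2 2 0], max=4
Drop 4: T rot0 at col 3 lands with bottom-row=2; cleared 0 line(s) (total 0); column heights now [3 4 2 3 4 3], max=4
Test piece O rot0 at col 3 (width 2): heights before test = [3 4 2 3 4 3]; fits = True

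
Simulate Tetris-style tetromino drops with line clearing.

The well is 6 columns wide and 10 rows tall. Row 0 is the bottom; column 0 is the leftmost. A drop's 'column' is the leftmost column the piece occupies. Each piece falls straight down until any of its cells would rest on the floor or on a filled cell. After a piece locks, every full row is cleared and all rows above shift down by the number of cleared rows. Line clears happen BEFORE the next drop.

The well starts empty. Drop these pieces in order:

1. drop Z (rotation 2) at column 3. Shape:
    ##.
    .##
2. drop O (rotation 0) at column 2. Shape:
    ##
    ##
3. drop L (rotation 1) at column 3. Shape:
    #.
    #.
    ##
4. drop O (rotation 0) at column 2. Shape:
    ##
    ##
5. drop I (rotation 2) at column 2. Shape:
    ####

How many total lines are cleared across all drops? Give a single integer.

Answer: 0

Derivation:
Drop 1: Z rot2 at col 3 lands with bottom-row=0; cleared 0 line(s) (total 0); column heights now [0 0 0 2 2 1], max=2
Drop 2: O rot0 at col 2 lands with bottom-row=2; cleared 0 line(s) (total 0); column heights now [0 0 4 4 2 1], max=4
Drop 3: L rot1 at col 3 lands with bottom-row=4; cleared 0 line(s) (total 0); column heights now [0 0 4 7 5 1], max=7
Drop 4: O rot0 at col 2 lands with bottom-row=7; cleared 0 line(s) (total 0); column heights now [0 0 9 9 5 1], max=9
Drop 5: I rot2 at col 2 lands with bottom-row=9; cleared 0 line(s) (total 0); column heights now [0 0 10 10 10 10], max=10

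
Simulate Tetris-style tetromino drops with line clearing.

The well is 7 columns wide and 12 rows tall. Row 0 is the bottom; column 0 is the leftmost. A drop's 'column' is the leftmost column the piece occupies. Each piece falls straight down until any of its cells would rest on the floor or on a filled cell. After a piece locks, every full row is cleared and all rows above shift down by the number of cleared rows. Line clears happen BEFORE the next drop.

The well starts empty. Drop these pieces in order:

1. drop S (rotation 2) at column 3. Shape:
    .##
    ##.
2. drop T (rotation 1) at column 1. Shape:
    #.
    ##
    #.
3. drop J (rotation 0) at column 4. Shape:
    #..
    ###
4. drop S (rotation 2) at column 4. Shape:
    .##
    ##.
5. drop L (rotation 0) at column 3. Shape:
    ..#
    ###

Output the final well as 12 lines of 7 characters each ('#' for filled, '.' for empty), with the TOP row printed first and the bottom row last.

Answer: .......
.......
.......
.......
.....#.
...###.
.....##
....##.
....#..
.#..###
.##.##.
.#.##..

Derivation:
Drop 1: S rot2 at col 3 lands with bottom-row=0; cleared 0 line(s) (total 0); column heights now [0 0 0 1 2 2 0], max=2
Drop 2: T rot1 at col 1 lands with bottom-row=0; cleared 0 line(s) (total 0); column heights now [0 3 2 1 2 2 0], max=3
Drop 3: J rot0 at col 4 lands with bottom-row=2; cleared 0 line(s) (total 0); column heights now [0 3 2 1 4 3 3], max=4
Drop 4: S rot2 at col 4 lands with bottom-row=4; cleared 0 line(s) (total 0); column heights now [0 3 2 1 5 6 6], max=6
Drop 5: L rot0 at col 3 lands with bottom-row=6; cleared 0 line(s) (total 0); column heights now [0 3 2 7 7 8 6], max=8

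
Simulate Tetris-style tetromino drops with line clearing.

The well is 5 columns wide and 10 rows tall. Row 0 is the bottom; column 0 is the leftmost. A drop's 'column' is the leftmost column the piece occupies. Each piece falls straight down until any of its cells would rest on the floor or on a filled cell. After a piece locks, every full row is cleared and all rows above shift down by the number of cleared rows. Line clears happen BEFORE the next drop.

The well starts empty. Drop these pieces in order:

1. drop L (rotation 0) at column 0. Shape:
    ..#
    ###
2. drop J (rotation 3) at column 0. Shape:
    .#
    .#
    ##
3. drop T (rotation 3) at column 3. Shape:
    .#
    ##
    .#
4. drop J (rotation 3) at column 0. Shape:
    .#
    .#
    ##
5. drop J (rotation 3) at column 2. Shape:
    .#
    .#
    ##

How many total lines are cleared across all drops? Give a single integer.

Drop 1: L rot0 at col 0 lands with bottom-row=0; cleared 0 line(s) (total 0); column heights now [1 1 2 0 0], max=2
Drop 2: J rot3 at col 0 lands with bottom-row=1; cleared 0 line(s) (total 0); column heights now [2 4 2 0 0], max=4
Drop 3: T rot3 at col 3 lands with bottom-row=0; cleared 1 line(s) (total 1); column heights now [1 3 1 0 2], max=3
Drop 4: J rot3 at col 0 lands with bottom-row=3; cleared 0 line(s) (total 1); column heights now [4 6 1 0 2], max=6
Drop 5: J rot3 at col 2 lands with bottom-row=1; cleared 0 line(s) (total 1); column heights now [4 6 2 4 2], max=6

Answer: 1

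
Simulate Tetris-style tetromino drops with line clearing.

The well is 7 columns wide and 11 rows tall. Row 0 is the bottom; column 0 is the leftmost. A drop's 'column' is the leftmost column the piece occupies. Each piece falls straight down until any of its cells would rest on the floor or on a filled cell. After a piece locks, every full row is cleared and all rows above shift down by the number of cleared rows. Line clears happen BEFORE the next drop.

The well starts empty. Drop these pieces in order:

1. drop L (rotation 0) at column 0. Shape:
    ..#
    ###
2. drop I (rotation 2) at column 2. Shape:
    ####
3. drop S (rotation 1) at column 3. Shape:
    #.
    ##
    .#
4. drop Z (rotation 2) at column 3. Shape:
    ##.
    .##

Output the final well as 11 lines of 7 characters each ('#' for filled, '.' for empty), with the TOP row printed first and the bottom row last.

Drop 1: L rot0 at col 0 lands with bottom-row=0; cleared 0 line(s) (total 0); column heights now [1 1 2 0 0 0 0], max=2
Drop 2: I rot2 at col 2 lands with bottom-row=2; cleared 0 line(s) (total 0); column heights now [1 1 3 3 3 3 0], max=3
Drop 3: S rot1 at col 3 lands with bottom-row=3; cleared 0 line(s) (total 0); column heights now [1 1 3 6 5 3 0], max=6
Drop 4: Z rot2 at col 3 lands with bottom-row=5; cleared 0 line(s) (total 0); column heights now [1 1 3 7 7 6 0], max=7

Answer: .......
.......
.......
.......
...##..
...###.
...##..
....#..
..####.
..#....
###....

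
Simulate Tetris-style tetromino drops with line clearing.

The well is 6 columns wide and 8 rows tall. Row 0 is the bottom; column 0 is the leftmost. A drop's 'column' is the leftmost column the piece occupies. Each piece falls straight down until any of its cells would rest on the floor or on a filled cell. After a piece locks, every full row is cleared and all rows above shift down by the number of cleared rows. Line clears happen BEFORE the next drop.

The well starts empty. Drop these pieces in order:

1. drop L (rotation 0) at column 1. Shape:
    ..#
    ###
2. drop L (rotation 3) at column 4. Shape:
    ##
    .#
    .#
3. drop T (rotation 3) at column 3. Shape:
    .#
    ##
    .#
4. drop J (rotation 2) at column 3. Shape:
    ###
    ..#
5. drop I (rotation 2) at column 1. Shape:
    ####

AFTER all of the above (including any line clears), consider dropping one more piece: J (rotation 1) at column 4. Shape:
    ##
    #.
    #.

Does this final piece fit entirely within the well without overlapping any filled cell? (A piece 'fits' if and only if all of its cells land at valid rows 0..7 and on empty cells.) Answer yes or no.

Answer: no

Derivation:
Drop 1: L rot0 at col 1 lands with bottom-row=0; cleared 0 line(s) (total 0); column heights now [0 1 1 2 0 0], max=2
Drop 2: L rot3 at col 4 lands with bottom-row=0; cleared 0 line(s) (total 0); column heights now [0 1 1 2 3 3], max=3
Drop 3: T rot3 at col 3 lands with bottom-row=3; cleared 0 line(s) (total 0); column heights now [0 1 1 5 6 3], max=6
Drop 4: J rot2 at col 3 lands with bottom-row=5; cleared 0 line(s) (total 0); column heights now [0 1 1 7 7 7], max=7
Drop 5: I rot2 at col 1 lands with bottom-row=7; cleared 0 line(s) (total 0); column heights now [0 8 8 8 8 7], max=8
Test piece J rot1 at col 4 (width 2): heights before test = [0 8 8 8 8 7]; fits = False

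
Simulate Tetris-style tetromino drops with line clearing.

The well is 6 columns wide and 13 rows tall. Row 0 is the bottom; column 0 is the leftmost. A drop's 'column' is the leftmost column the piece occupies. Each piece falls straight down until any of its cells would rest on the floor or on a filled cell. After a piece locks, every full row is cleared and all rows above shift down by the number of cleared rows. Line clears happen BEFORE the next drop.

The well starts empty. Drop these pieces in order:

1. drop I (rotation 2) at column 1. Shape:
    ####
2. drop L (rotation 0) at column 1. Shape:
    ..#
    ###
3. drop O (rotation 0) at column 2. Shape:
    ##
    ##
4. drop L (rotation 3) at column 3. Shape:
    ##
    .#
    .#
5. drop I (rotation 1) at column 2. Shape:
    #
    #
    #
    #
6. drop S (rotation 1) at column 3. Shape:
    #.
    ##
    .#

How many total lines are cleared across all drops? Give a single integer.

Answer: 0

Derivation:
Drop 1: I rot2 at col 1 lands with bottom-row=0; cleared 0 line(s) (total 0); column heights now [0 1 1 1 1 0], max=1
Drop 2: L rot0 at col 1 lands with bottom-row=1; cleared 0 line(s) (total 0); column heights now [0 2 2 3 1 0], max=3
Drop 3: O rot0 at col 2 lands with bottom-row=3; cleared 0 line(s) (total 0); column heights now [0 2 5 5 1 0], max=5
Drop 4: L rot3 at col 3 lands with bottom-row=3; cleared 0 line(s) (total 0); column heights now [0 2 5 6 6 0], max=6
Drop 5: I rot1 at col 2 lands with bottom-row=5; cleared 0 line(s) (total 0); column heights now [0 2 9 6 6 0], max=9
Drop 6: S rot1 at col 3 lands with bottom-row=6; cleared 0 line(s) (total 0); column heights now [0 2 9 9 8 0], max=9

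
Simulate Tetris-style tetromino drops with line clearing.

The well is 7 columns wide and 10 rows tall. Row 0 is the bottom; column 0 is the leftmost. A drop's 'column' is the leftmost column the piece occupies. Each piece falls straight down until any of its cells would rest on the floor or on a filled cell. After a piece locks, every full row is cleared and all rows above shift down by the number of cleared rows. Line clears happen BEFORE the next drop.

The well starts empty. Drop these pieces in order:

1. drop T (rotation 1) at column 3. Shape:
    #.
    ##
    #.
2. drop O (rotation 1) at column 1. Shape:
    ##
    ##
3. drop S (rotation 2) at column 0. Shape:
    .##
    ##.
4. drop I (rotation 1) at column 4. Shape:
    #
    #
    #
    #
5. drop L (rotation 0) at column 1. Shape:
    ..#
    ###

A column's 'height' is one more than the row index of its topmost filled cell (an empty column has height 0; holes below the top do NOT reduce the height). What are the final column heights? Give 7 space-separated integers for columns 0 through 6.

Drop 1: T rot1 at col 3 lands with bottom-row=0; cleared 0 line(s) (total 0); column heights now [0 0 0 3 2 0 0], max=3
Drop 2: O rot1 at col 1 lands with bottom-row=0; cleared 0 line(s) (total 0); column heights now [0 2 2 3 2 0 0], max=3
Drop 3: S rot2 at col 0 lands with bottom-row=2; cleared 0 line(s) (total 0); column heights now [3 4 4 3 2 0 0], max=4
Drop 4: I rot1 at col 4 lands with bottom-row=2; cleared 0 line(s) (total 0); column heights now [3 4 4 3 6 0 0], max=6
Drop 5: L rot0 at col 1 lands with bottom-row=4; cleared 0 line(s) (total 0); column heights now [3 5 5 6 6 0 0], max=6

Answer: 3 5 5 6 6 0 0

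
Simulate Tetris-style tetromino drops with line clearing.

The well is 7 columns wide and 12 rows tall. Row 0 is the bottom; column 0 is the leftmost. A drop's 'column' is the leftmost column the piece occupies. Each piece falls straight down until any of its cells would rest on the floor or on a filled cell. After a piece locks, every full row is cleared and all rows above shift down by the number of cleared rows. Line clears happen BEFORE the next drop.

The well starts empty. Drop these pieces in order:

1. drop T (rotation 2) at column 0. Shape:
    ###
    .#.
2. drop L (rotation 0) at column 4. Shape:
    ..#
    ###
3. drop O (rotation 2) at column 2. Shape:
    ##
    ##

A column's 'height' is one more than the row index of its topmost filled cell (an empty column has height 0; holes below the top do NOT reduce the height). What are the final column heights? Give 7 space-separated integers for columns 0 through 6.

Answer: 2 2 4 4 1 1 2

Derivation:
Drop 1: T rot2 at col 0 lands with bottom-row=0; cleared 0 line(s) (total 0); column heights now [2 2 2 0 0 0 0], max=2
Drop 2: L rot0 at col 4 lands with bottom-row=0; cleared 0 line(s) (total 0); column heights now [2 2 2 0 1 1 2], max=2
Drop 3: O rot2 at col 2 lands with bottom-row=2; cleared 0 line(s) (total 0); column heights now [2 2 4 4 1 1 2], max=4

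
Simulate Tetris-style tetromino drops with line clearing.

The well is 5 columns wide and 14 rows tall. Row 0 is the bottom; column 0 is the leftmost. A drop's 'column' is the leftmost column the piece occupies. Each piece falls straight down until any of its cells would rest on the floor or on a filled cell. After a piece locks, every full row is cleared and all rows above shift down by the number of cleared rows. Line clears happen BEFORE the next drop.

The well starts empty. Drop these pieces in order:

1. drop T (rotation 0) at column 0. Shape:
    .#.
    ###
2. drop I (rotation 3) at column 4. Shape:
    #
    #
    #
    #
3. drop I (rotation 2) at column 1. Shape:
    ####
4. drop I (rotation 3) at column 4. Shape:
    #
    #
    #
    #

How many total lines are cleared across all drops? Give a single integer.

Drop 1: T rot0 at col 0 lands with bottom-row=0; cleared 0 line(s) (total 0); column heights now [1 2 1 0 0], max=2
Drop 2: I rot3 at col 4 lands with bottom-row=0; cleared 0 line(s) (total 0); column heights now [1 2 1 0 4], max=4
Drop 3: I rot2 at col 1 lands with bottom-row=4; cleared 0 line(s) (total 0); column heights now [1 5 5 5 5], max=5
Drop 4: I rot3 at col 4 lands with bottom-row=5; cleared 0 line(s) (total 0); column heights now [1 5 5 5 9], max=9

Answer: 0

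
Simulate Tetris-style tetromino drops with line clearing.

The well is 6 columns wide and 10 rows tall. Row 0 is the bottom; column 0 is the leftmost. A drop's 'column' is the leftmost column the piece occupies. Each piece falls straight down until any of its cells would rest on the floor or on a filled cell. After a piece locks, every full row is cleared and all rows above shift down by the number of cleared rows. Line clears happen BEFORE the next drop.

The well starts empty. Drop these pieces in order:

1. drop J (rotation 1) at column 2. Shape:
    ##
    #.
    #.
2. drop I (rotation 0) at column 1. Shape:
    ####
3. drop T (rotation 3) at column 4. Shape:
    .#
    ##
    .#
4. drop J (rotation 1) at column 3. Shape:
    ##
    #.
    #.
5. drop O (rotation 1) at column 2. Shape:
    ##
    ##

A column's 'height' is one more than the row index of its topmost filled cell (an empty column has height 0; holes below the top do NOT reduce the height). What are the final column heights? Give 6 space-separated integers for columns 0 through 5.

Drop 1: J rot1 at col 2 lands with bottom-row=0; cleared 0 line(s) (total 0); column heights now [0 0 3 3 0 0], max=3
Drop 2: I rot0 at col 1 lands with bottom-row=3; cleared 0 line(s) (total 0); column heights now [0 4 4 4 4 0], max=4
Drop 3: T rot3 at col 4 lands with bottom-row=3; cleared 0 line(s) (total 0); column heights now [0 4 4 4 5 6], max=6
Drop 4: J rot1 at col 3 lands with bottom-row=4; cleared 0 line(s) (total 0); column heights now [0 4 4 7 7 6], max=7
Drop 5: O rot1 at col 2 lands with bottom-row=7; cleared 0 line(s) (total 0); column heights now [0 4 9 9 7 6], max=9

Answer: 0 4 9 9 7 6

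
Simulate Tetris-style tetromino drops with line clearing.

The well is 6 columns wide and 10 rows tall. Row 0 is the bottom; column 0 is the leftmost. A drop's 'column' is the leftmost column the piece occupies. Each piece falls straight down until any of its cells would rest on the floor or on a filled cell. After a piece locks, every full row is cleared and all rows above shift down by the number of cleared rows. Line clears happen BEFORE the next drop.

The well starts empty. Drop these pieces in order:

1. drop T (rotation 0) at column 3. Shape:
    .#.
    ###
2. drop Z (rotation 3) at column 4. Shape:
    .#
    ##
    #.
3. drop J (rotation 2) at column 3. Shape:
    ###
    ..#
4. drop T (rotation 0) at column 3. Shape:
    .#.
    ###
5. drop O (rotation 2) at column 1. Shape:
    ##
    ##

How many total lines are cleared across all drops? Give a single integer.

Answer: 0

Derivation:
Drop 1: T rot0 at col 3 lands with bottom-row=0; cleared 0 line(s) (total 0); column heights now [0 0 0 1 2 1], max=2
Drop 2: Z rot3 at col 4 lands with bottom-row=2; cleared 0 line(s) (total 0); column heights now [0 0 0 1 4 5], max=5
Drop 3: J rot2 at col 3 lands with bottom-row=5; cleared 0 line(s) (total 0); column heights now [0 0 0 7 7 7], max=7
Drop 4: T rot0 at col 3 lands with bottom-row=7; cleared 0 line(s) (total 0); column heights now [0 0 0 8 9 8], max=9
Drop 5: O rot2 at col 1 lands with bottom-row=0; cleared 0 line(s) (total 0); column heights now [0 2 2 8 9 8], max=9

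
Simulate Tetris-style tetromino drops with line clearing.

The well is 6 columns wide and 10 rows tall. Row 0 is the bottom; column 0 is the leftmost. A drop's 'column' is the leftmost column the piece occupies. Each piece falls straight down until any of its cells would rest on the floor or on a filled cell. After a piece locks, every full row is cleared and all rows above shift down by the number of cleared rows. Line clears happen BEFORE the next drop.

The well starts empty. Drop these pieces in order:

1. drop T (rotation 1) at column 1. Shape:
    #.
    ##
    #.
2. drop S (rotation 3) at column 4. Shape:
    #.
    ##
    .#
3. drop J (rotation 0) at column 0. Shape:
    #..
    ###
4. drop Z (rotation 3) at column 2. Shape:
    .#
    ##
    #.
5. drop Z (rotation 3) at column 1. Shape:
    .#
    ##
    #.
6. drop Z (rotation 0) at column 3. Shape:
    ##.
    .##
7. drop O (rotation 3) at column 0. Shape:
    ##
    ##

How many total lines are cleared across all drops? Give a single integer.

Answer: 0

Derivation:
Drop 1: T rot1 at col 1 lands with bottom-row=0; cleared 0 line(s) (total 0); column heights now [0 3 2 0 0 0], max=3
Drop 2: S rot3 at col 4 lands with bottom-row=0; cleared 0 line(s) (total 0); column heights now [0 3 2 0 3 2], max=3
Drop 3: J rot0 at col 0 lands with bottom-row=3; cleared 0 line(s) (total 0); column heights now [5 4 4 0 3 2], max=5
Drop 4: Z rot3 at col 2 lands with bottom-row=4; cleared 0 line(s) (total 0); column heights now [5 4 6 7 3 2], max=7
Drop 5: Z rot3 at col 1 lands with bottom-row=5; cleared 0 line(s) (total 0); column heights now [5 7 8 7 3 2], max=8
Drop 6: Z rot0 at col 3 lands with bottom-row=6; cleared 0 line(s) (total 0); column heights now [5 7 8 8 8 7], max=8
Drop 7: O rot3 at col 0 lands with bottom-row=7; cleared 0 line(s) (total 0); column heights now [9 9 8 8 8 7], max=9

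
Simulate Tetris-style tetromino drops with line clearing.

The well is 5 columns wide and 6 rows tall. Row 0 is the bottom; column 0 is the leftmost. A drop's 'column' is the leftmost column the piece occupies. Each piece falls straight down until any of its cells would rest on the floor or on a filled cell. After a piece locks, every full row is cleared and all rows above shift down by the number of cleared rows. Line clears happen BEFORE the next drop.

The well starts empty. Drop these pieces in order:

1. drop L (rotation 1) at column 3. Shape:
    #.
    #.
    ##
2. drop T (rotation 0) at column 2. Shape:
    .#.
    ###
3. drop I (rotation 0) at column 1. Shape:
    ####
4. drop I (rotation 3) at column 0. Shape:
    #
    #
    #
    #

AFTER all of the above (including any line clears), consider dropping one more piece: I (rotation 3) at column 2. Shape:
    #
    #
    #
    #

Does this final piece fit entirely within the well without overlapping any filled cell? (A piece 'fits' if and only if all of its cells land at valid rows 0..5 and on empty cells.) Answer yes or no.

Drop 1: L rot1 at col 3 lands with bottom-row=0; cleared 0 line(s) (total 0); column heights now [0 0 0 3 1], max=3
Drop 2: T rot0 at col 2 lands with bottom-row=3; cleared 0 line(s) (total 0); column heights now [0 0 4 5 4], max=5
Drop 3: I rot0 at col 1 lands with bottom-row=5; cleared 0 line(s) (total 0); column heights now [0 6 6 6 6], max=6
Drop 4: I rot3 at col 0 lands with bottom-row=0; cleared 0 line(s) (total 0); column heights now [4 6 6 6 6], max=6
Test piece I rot3 at col 2 (width 1): heights before test = [4 6 6 6 6]; fits = False

Answer: no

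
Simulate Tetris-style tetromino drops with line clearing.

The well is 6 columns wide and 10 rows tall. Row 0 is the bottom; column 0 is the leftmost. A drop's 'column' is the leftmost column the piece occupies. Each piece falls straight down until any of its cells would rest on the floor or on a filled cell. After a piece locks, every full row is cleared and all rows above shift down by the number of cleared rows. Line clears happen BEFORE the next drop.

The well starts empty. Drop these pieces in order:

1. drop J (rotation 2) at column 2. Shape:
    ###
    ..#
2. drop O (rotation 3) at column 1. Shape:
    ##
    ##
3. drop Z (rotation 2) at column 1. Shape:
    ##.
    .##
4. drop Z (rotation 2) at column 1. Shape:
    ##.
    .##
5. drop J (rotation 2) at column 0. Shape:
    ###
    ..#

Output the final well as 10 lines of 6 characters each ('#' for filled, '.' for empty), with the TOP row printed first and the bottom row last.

Answer: ###...
..#...
.##...
..##..
.##...
..##..
.##...
.##...
..###.
....#.

Derivation:
Drop 1: J rot2 at col 2 lands with bottom-row=0; cleared 0 line(s) (total 0); column heights now [0 0 2 2 2 0], max=2
Drop 2: O rot3 at col 1 lands with bottom-row=2; cleared 0 line(s) (total 0); column heights now [0 4 4 2 2 0], max=4
Drop 3: Z rot2 at col 1 lands with bottom-row=4; cleared 0 line(s) (total 0); column heights now [0 6 6 5 2 0], max=6
Drop 4: Z rot2 at col 1 lands with bottom-row=6; cleared 0 line(s) (total 0); column heights now [0 8 8 7 2 0], max=8
Drop 5: J rot2 at col 0 lands with bottom-row=8; cleared 0 line(s) (total 0); column heights now [10 10 10 7 2 0], max=10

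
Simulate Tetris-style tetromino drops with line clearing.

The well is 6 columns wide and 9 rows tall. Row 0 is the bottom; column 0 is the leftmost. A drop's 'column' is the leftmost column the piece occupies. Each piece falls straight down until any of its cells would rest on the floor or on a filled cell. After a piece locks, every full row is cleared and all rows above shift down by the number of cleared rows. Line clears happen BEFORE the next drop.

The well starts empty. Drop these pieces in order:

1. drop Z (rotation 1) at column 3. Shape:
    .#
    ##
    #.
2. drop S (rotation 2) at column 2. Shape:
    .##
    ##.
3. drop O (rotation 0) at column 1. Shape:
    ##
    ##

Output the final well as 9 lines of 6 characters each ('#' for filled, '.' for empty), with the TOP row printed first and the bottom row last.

Answer: ......
......
......
......
.##...
.####.
..###.
...##.
...#..

Derivation:
Drop 1: Z rot1 at col 3 lands with bottom-row=0; cleared 0 line(s) (total 0); column heights now [0 0 0 2 3 0], max=3
Drop 2: S rot2 at col 2 lands with bottom-row=2; cleared 0 line(s) (total 0); column heights now [0 0 3 4 4 0], max=4
Drop 3: O rot0 at col 1 lands with bottom-row=3; cleared 0 line(s) (total 0); column heights now [0 5 5 4 4 0], max=5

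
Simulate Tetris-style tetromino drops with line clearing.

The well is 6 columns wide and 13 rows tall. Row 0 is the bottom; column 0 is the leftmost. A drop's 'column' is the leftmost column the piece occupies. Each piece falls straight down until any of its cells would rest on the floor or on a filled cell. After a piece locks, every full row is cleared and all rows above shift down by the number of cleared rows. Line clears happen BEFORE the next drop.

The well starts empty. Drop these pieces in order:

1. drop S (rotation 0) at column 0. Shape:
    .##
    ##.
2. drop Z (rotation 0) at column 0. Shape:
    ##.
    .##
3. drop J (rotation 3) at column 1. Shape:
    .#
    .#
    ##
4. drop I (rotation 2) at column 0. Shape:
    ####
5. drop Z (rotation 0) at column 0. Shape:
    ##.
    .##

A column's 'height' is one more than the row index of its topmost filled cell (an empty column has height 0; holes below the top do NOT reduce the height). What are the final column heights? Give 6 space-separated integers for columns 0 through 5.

Drop 1: S rot0 at col 0 lands with bottom-row=0; cleared 0 line(s) (total 0); column heights now [1 2 2 0 0 0], max=2
Drop 2: Z rot0 at col 0 lands with bottom-row=2; cleared 0 line(s) (total 0); column heights now [4 4 3 0 0 0], max=4
Drop 3: J rot3 at col 1 lands with bottom-row=4; cleared 0 line(s) (total 0); column heights now [4 5 7 0 0 0], max=7
Drop 4: I rot2 at col 0 lands with bottom-row=7; cleared 0 line(s) (total 0); column heights now [8 8 8 8 0 0], max=8
Drop 5: Z rot0 at col 0 lands with bottom-row=8; cleared 0 line(s) (total 0); column heights now [10 10 9 8 0 0], max=10

Answer: 10 10 9 8 0 0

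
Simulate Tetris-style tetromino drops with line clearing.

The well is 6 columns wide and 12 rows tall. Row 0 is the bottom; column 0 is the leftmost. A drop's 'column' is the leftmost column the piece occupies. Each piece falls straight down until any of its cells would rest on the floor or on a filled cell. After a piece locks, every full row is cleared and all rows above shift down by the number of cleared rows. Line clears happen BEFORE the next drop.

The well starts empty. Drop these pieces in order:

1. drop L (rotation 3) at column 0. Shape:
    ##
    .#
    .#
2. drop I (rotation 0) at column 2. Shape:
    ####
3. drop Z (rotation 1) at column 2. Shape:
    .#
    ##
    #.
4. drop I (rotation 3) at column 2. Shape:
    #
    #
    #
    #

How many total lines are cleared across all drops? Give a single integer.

Answer: 0

Derivation:
Drop 1: L rot3 at col 0 lands with bottom-row=0; cleared 0 line(s) (total 0); column heights now [3 3 0 0 0 0], max=3
Drop 2: I rot0 at col 2 lands with bottom-row=0; cleared 0 line(s) (total 0); column heights now [3 3 1 1 1 1], max=3
Drop 3: Z rot1 at col 2 lands with bottom-row=1; cleared 0 line(s) (total 0); column heights now [3 3 3 4 1 1], max=4
Drop 4: I rot3 at col 2 lands with bottom-row=3; cleared 0 line(s) (total 0); column heights now [3 3 7 4 1 1], max=7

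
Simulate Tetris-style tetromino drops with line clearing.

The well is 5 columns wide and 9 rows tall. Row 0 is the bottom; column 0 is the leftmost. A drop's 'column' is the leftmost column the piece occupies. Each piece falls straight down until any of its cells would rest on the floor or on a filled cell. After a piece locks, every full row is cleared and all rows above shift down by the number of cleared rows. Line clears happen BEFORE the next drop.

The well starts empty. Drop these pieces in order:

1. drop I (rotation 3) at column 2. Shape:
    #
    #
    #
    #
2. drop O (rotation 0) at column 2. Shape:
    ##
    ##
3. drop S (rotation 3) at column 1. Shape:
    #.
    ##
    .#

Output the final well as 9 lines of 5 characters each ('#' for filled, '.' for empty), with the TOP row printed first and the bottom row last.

Answer: .#...
.##..
..#..
..##.
..##.
..#..
..#..
..#..
..#..

Derivation:
Drop 1: I rot3 at col 2 lands with bottom-row=0; cleared 0 line(s) (total 0); column heights now [0 0 4 0 0], max=4
Drop 2: O rot0 at col 2 lands with bottom-row=4; cleared 0 line(s) (total 0); column heights now [0 0 6 6 0], max=6
Drop 3: S rot3 at col 1 lands with bottom-row=6; cleared 0 line(s) (total 0); column heights now [0 9 8 6 0], max=9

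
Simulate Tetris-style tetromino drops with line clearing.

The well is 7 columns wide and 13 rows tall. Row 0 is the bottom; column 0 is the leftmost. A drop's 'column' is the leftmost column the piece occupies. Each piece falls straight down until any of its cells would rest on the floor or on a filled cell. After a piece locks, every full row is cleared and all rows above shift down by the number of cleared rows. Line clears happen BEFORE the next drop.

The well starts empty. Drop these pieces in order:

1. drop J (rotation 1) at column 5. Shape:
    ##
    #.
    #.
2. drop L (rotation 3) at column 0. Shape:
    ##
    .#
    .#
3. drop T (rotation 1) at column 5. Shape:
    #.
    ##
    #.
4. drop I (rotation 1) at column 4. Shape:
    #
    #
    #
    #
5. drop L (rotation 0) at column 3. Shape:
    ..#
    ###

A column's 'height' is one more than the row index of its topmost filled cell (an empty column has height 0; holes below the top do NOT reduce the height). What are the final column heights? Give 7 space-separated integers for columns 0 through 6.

Drop 1: J rot1 at col 5 lands with bottom-row=0; cleared 0 line(s) (total 0); column heights now [0 0 0 0 0 3 3], max=3
Drop 2: L rot3 at col 0 lands with bottom-row=0; cleared 0 line(s) (total 0); column heights now [3 3 0 0 0 3 3], max=3
Drop 3: T rot1 at col 5 lands with bottom-row=3; cleared 0 line(s) (total 0); column heights now [3 3 0 0 0 6 5], max=6
Drop 4: I rot1 at col 4 lands with bottom-row=0; cleared 0 line(s) (total 0); column heights now [3 3 0 0 4 6 5], max=6
Drop 5: L rot0 at col 3 lands with bottom-row=6; cleared 0 line(s) (total 0); column heights now [3 3 0 7 7 8 5], max=8

Answer: 3 3 0 7 7 8 5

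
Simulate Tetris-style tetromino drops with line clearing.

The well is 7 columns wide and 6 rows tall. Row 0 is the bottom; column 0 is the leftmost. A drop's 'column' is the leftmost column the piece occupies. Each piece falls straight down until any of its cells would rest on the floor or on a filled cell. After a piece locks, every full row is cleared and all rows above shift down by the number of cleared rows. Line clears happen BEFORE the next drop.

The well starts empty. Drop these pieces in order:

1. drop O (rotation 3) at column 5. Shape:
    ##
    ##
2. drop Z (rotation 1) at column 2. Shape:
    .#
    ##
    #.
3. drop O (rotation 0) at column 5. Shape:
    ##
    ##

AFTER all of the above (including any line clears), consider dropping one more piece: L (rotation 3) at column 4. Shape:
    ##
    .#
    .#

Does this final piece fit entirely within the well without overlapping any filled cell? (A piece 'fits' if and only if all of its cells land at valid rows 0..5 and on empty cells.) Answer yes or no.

Answer: no

Derivation:
Drop 1: O rot3 at col 5 lands with bottom-row=0; cleared 0 line(s) (total 0); column heights now [0 0 0 0 0 2 2], max=2
Drop 2: Z rot1 at col 2 lands with bottom-row=0; cleared 0 line(s) (total 0); column heights now [0 0 2 3 0 2 2], max=3
Drop 3: O rot0 at col 5 lands with bottom-row=2; cleared 0 line(s) (total 0); column heights now [0 0 2 3 0 4 4], max=4
Test piece L rot3 at col 4 (width 2): heights before test = [0 0 2 3 0 4 4]; fits = False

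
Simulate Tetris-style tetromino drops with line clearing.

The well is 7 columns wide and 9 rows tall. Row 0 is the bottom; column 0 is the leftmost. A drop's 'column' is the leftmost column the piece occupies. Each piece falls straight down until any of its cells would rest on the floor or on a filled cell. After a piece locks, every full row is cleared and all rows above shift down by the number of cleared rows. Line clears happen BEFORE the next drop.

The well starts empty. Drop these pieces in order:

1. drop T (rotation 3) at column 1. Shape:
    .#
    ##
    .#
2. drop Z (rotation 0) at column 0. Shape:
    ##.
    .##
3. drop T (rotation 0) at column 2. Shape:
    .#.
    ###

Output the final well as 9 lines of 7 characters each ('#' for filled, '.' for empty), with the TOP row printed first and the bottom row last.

Drop 1: T rot3 at col 1 lands with bottom-row=0; cleared 0 line(s) (total 0); column heights now [0 2 3 0 0 0 0], max=3
Drop 2: Z rot0 at col 0 lands with bottom-row=3; cleared 0 line(s) (total 0); column heights now [5 5 4 0 0 0 0], max=5
Drop 3: T rot0 at col 2 lands with bottom-row=4; cleared 0 line(s) (total 0); column heights now [5 5 5 6 5 0 0], max=6

Answer: .......
.......
.......
...#...
#####..
.##....
..#....
.##....
..#....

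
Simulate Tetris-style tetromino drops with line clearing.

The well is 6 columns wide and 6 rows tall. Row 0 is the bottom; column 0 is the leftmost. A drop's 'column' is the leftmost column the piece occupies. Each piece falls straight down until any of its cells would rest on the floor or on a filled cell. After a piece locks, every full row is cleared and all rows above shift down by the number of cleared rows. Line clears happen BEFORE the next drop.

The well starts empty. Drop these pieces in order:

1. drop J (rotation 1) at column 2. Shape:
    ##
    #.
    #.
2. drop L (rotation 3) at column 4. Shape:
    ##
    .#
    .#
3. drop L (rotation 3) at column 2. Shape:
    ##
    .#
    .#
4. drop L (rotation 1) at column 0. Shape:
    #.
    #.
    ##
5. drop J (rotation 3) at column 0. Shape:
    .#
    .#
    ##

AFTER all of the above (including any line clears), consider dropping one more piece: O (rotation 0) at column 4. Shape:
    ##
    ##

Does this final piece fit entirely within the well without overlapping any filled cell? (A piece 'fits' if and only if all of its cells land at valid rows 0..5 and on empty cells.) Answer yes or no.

Drop 1: J rot1 at col 2 lands with bottom-row=0; cleared 0 line(s) (total 0); column heights now [0 0 3 3 0 0], max=3
Drop 2: L rot3 at col 4 lands with bottom-row=0; cleared 0 line(s) (total 0); column heights now [0 0 3 3 3 3], max=3
Drop 3: L rot3 at col 2 lands with bottom-row=3; cleared 0 line(s) (total 0); column heights now [0 0 6 6 3 3], max=6
Drop 4: L rot1 at col 0 lands with bottom-row=0; cleared 0 line(s) (total 0); column heights now [3 1 6 6 3 3], max=6
Drop 5: J rot3 at col 0 lands with bottom-row=3; cleared 0 line(s) (total 0); column heights now [4 6 6 6 3 3], max=6
Test piece O rot0 at col 4 (width 2): heights before test = [4 6 6 6 3 3]; fits = True

Answer: yes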